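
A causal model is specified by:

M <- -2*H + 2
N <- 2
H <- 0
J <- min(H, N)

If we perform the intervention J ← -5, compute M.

2

Under do(J=-5), the mechanism J <- min(H, N) is discarded; J is fixed at -5.
Since M is not a descendant of the intervened variable, it is unaffected.
M = -2*H + 2  [with H=0]  = 2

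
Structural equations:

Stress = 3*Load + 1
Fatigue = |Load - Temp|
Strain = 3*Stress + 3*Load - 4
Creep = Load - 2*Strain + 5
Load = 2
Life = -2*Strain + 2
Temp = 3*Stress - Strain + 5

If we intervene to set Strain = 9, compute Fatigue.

The intervention breaks the incoming arrows to Strain: Strain = 3*Stress + 3*Load - 4 no longer applies, and Strain = 9.
Stress = 3*Load + 1  [with Load=2]  = 7
Temp = 3*Stress - Strain + 5  [with Stress=7, Strain=9]  = 17
Fatigue = |Load - Temp|  [with Load=2, Temp=17]  = 15

15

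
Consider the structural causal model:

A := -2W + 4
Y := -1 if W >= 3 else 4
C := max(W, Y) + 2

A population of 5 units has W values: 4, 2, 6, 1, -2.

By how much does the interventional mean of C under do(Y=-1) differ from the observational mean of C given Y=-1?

-2.6

do(Y=-1) breaks Y's dependence on W. With Y=-1 fixed, C across the units is 6, 4, 8, 3, 1, mean 4.4.
Conditioning on Y=-1 selects the 2 unit(s) with W ∈ {4, 6}. Their C values: 6, 8. Mean = 7.
Difference = 4.4 − 7 = -2.6.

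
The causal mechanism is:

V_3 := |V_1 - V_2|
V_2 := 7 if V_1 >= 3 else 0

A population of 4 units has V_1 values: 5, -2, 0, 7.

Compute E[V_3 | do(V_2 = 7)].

4.5

The intervention sets V_2=7 in all 4 units regardless of V_1. Recomputing V_3 per unit gives 2, 9, 7, 0; average 4.5.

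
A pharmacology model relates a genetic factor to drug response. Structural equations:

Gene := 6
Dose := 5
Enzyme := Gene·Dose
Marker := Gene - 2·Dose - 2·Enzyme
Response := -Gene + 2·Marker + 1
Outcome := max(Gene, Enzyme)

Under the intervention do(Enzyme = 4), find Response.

do(Enzyme=4) replaces the equation Enzyme := Gene·Dose with the constant Enzyme = 4.
Marker = Gene - 2·Dose - 2·Enzyme  [with Gene=6, Dose=5, Enzyme=4]  = -12
Response = -Gene + 2·Marker + 1  [with Gene=6, Marker=-12]  = -29

-29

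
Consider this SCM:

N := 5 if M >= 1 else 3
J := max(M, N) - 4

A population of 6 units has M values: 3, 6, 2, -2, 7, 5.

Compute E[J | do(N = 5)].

1.5

Every unit gets N=5 under the intervention. J values become 1, 2, 1, 1, 3, 1; E[J|do(N=5)] = 1.5.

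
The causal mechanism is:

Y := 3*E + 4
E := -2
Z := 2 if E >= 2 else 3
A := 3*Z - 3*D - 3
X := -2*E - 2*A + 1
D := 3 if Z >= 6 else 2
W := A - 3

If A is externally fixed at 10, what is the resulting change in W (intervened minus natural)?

10

Under do(A=10), the mechanism A := 3*Z - 3*D - 3 is discarded; A is fixed at 10.
W = A - 3  [with A=10]  = 7
Without intervention: Z = 2 if E >= 2 else 3  [with E=-2]  = 3; D = 3 if Z >= 6 else 2  [with Z=3]  = 2; A = 3*Z - 3*D - 3  [with Z=3, D=2]  = 0; W = A - 3  [with A=0]  = -3.
Change = 7 − (-3) = 10.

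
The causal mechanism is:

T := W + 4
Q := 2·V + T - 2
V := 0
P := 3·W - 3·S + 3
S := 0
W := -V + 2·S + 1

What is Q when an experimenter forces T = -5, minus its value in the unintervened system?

-10

Intervening sets T = -5 and removes its equation (T := W + 4).
Q = 2·V + T - 2  [with V=0, T=-5]  = -7
Without intervention: W = -V + 2·S + 1  [with V=0, S=0]  = 1; T = W + 4  [with W=1]  = 5; Q = 2·V + T - 2  [with V=0, T=5]  = 3.
Change = -7 − 3 = -10.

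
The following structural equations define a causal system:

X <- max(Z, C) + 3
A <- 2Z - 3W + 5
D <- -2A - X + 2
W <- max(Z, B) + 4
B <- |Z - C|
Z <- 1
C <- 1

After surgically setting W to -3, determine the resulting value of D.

-34

The intervention breaks the incoming arrows to W: W <- max(Z, B) + 4 no longer applies, and W = -3.
X = max(Z, C) + 3  [with Z=1, C=1]  = 4
A = 2Z - 3W + 5  [with Z=1, W=-3]  = 16
D = -2A - X + 2  [with A=16, X=4]  = -34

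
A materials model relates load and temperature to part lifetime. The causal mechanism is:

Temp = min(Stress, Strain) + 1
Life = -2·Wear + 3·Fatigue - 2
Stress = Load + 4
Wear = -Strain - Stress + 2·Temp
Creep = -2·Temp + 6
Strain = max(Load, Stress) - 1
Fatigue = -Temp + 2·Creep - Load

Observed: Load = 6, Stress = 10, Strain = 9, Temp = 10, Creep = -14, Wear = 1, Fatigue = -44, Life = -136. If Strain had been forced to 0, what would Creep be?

do(Strain=0) replaces the equation Strain = max(Load, Stress) - 1 with the constant Strain = 0.
Stress = Load + 4  [with Load=6]  = 10
Temp = min(Stress, Strain) + 1  [with Stress=10, Strain=0]  = 1
Creep = -2·Temp + 6  [with Temp=1]  = 4

4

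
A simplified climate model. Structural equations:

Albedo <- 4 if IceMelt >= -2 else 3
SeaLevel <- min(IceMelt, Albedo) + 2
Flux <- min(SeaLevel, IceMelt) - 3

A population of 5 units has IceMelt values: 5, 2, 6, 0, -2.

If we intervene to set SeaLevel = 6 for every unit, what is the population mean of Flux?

-0.8

The intervention sets SeaLevel=6 in all 5 units regardless of IceMelt. Recomputing Flux per unit gives 2, -1, 3, -3, -5; average -0.8.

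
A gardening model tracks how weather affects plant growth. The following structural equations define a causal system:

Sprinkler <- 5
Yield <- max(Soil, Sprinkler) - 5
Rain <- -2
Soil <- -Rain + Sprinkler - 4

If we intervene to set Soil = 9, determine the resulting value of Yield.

4

The intervention breaks the incoming arrows to Soil: Soil <- -Rain + Sprinkler - 4 no longer applies, and Soil = 9.
Yield = max(Soil, Sprinkler) - 5  [with Soil=9, Sprinkler=5]  = 4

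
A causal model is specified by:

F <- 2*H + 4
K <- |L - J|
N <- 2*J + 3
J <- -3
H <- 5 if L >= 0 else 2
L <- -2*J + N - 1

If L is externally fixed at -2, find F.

8

do(L=-2) replaces the equation L <- -2*J + N - 1 with the constant L = -2.
H = 5 if L >= 0 else 2  [with L=-2]  = 2
F = 2*H + 4  [with H=2]  = 8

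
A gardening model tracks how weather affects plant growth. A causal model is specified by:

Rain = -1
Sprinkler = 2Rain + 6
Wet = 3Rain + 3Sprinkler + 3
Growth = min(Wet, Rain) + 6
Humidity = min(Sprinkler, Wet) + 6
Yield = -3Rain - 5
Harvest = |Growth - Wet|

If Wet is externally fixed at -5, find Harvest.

The intervention breaks the incoming arrows to Wet: Wet = 3Rain + 3Sprinkler + 3 no longer applies, and Wet = -5.
Growth = min(Wet, Rain) + 6  [with Wet=-5, Rain=-1]  = 1
Harvest = |Growth - Wet|  [with Growth=1, Wet=-5]  = 6

6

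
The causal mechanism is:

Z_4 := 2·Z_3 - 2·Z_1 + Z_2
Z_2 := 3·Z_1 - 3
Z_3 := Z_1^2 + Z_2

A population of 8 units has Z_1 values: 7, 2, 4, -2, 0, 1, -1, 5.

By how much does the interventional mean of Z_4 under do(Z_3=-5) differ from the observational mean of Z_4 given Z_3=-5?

The intervention sets Z_3=-5 in all 8 units regardless of Z_1. Recomputing Z_4 per unit gives -6, -11, -9, -15, -13, -12, -14, -8; average -11.
E[Z_4|Z_3=-5] averages over only the 2 units with Z_3=-5 (Z_1 = -2, -1): Z_4 = -15, -14, mean -14.5.
Difference = -11 − (-14.5) = 3.5.

3.5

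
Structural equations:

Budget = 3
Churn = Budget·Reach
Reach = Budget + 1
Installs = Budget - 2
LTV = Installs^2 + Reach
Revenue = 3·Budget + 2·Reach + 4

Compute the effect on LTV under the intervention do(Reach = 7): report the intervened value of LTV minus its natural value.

3

Under do(Reach=7), the mechanism Reach = Budget + 1 is discarded; Reach is fixed at 7.
Installs = Budget - 2  [with Budget=3]  = 1
LTV = Installs^2 + Reach  [with Installs=1, Reach=7]  = 8
Without intervention: Reach = Budget + 1  [with Budget=3]  = 4; Installs = Budget - 2  [with Budget=3]  = 1; LTV = Installs^2 + Reach  [with Installs=1, Reach=4]  = 5.
Change = 8 − 5 = 3.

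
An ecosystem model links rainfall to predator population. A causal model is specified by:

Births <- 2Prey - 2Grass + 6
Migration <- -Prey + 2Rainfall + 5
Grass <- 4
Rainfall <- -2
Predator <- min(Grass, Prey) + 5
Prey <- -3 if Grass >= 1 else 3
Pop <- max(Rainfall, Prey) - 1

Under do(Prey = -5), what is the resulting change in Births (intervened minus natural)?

-4

do(Prey=-5) replaces the equation Prey <- -3 if Grass >= 1 else 3 with the constant Prey = -5.
Births = 2Prey - 2Grass + 6  [with Prey=-5, Grass=4]  = -12
Without intervention: Prey = -3 if Grass >= 1 else 3  [with Grass=4]  = -3; Births = 2Prey - 2Grass + 6  [with Prey=-3, Grass=4]  = -8.
Change = -12 − (-8) = -4.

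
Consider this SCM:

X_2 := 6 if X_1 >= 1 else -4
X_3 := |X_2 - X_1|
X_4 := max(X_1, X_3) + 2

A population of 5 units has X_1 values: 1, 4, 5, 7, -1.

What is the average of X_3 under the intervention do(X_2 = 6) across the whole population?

do(X_2=6) breaks X_2's dependence on X_1. With X_2=6 fixed, X_3 across the units is 5, 2, 1, 1, 7, mean 3.2.

3.2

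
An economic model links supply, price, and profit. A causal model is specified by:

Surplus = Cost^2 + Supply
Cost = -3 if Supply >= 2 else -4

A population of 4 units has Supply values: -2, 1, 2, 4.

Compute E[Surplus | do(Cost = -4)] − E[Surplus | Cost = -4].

Every unit gets Cost=-4 under the intervention. Surplus values become 14, 17, 18, 20; E[Surplus|do(Cost=-4)] = 17.25.
Observing Cost=-4 restricts to units where Cost's equation naturally yields -4: Supply ∈ {-2, 1}. In that subpopulation Surplus = 14, 17, mean 15.5.
Difference = 17.25 − 15.5 = 1.75.

1.75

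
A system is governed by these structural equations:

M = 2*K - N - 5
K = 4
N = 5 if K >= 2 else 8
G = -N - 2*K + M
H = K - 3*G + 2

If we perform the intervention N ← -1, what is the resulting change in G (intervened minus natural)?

12

Under do(N=-1), the mechanism N = 5 if K >= 2 else 8 is discarded; N is fixed at -1.
M = 2*K - N - 5  [with K=4, N=-1]  = 4
G = -N - 2*K + M  [with N=-1, K=4, M=4]  = -3
Without intervention: N = 5 if K >= 2 else 8  [with K=4]  = 5; M = 2*K - N - 5  [with K=4, N=5]  = -2; G = -N - 2*K + M  [with N=5, K=4, M=-2]  = -15.
Change = -3 − (-15) = 12.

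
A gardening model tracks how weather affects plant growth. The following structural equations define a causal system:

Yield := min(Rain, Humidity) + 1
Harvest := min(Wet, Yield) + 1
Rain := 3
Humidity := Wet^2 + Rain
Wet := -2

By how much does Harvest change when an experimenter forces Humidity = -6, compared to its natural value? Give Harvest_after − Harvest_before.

do(Humidity=-6) replaces the equation Humidity := Wet^2 + Rain with the constant Humidity = -6.
Yield = min(Rain, Humidity) + 1  [with Rain=3, Humidity=-6]  = -5
Harvest = min(Wet, Yield) + 1  [with Wet=-2, Yield=-5]  = -4
Without intervention: Humidity = Wet^2 + Rain  [with Wet=-2, Rain=3]  = 7; Yield = min(Rain, Humidity) + 1  [with Rain=3, Humidity=7]  = 4; Harvest = min(Wet, Yield) + 1  [with Wet=-2, Yield=4]  = -1.
Change = -4 − (-1) = -3.

-3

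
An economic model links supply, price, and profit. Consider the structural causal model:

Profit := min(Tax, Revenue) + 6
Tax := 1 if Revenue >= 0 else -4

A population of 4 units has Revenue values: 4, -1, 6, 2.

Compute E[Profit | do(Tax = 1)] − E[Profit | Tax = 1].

-0.5

The intervention sets Tax=1 in all 4 units regardless of Revenue. Recomputing Profit per unit gives 7, 5, 7, 7; average 6.5.
Observing Tax=1 restricts to units where Tax's equation naturally yields 1: Revenue ∈ {4, 6, 2}. In that subpopulation Profit = 7, 7, 7, mean 7.
Difference = 6.5 − 7 = -0.5.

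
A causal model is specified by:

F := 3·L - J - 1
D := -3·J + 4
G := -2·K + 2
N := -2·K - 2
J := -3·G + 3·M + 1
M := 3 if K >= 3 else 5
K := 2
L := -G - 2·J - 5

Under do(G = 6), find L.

do(G=6) replaces the equation G := -2·K + 2 with the constant G = 6.
M = 3 if K >= 3 else 5  [with K=2]  = 5
J = -3·G + 3·M + 1  [with G=6, M=5]  = -2
L = -G - 2·J - 5  [with G=6, J=-2]  = -7

-7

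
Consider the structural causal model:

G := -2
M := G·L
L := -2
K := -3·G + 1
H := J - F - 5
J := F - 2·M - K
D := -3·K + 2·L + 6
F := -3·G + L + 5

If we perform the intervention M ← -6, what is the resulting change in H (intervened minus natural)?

20

do(M=-6) replaces the equation M := G·L with the constant M = -6.
F = -3·G + L + 5  [with G=-2, L=-2]  = 9
K = -3·G + 1  [with G=-2]  = 7
J = F - 2·M - K  [with F=9, M=-6, K=7]  = 14
H = J - F - 5  [with J=14, F=9]  = 0
Without intervention: F = -3·G + L + 5  [with G=-2, L=-2]  = 9; M = G·L  [with G=-2, L=-2]  = 4; K = -3·G + 1  [with G=-2]  = 7; J = F - 2·M - K  [with F=9, M=4, K=7]  = -6; H = J - F - 5  [with J=-6, F=9]  = -20.
Change = 0 − (-20) = 20.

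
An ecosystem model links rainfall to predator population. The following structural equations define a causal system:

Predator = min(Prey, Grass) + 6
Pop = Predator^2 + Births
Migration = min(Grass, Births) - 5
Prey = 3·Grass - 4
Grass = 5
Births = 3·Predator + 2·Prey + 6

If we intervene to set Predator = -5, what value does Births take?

The intervention breaks the incoming arrows to Predator: Predator = min(Prey, Grass) + 6 no longer applies, and Predator = -5.
Prey = 3·Grass - 4  [with Grass=5]  = 11
Births = 3·Predator + 2·Prey + 6  [with Predator=-5, Prey=11]  = 13

13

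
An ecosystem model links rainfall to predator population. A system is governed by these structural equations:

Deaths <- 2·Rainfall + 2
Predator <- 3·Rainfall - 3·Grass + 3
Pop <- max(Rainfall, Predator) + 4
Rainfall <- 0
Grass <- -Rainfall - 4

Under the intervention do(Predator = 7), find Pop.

11

do(Predator=7) replaces the equation Predator <- 3·Rainfall - 3·Grass + 3 with the constant Predator = 7.
Pop = max(Rainfall, Predator) + 4  [with Rainfall=0, Predator=7]  = 11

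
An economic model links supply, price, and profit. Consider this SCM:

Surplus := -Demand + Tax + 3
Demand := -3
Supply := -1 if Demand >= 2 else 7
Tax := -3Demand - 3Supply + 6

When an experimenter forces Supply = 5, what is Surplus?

Under do(Supply=5), the mechanism Supply := -1 if Demand >= 2 else 7 is discarded; Supply is fixed at 5.
Tax = -3Demand - 3Supply + 6  [with Demand=-3, Supply=5]  = 0
Surplus = -Demand + Tax + 3  [with Demand=-3, Tax=0]  = 6

6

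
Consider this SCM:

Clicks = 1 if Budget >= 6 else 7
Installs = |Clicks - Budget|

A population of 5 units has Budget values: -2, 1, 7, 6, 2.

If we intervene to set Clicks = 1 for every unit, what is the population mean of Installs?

Under do(Clicks=1), Clicks's equation is replaced by Clicks=1 for every unit. Per-unit Installs: 3, 0, 6, 5, 1. Mean = 3.

3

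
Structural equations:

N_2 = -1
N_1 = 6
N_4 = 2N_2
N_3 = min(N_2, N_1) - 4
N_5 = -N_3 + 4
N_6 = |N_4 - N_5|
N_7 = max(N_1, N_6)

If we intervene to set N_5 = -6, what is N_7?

6

Under do(N_5=-6), the mechanism N_5 = -N_3 + 4 is discarded; N_5 is fixed at -6.
N_4 = 2N_2  [with N_2=-1]  = -2
N_6 = |N_4 - N_5|  [with N_4=-2, N_5=-6]  = 4
N_7 = max(N_1, N_6)  [with N_1=6, N_6=4]  = 6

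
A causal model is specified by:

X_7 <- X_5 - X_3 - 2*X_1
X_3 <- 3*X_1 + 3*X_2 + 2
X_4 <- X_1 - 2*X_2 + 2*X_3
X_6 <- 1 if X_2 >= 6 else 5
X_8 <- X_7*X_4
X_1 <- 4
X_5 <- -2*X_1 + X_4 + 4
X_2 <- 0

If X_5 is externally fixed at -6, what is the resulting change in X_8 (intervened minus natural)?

do(X_5=-6) replaces the equation X_5 <- -2*X_1 + X_4 + 4 with the constant X_5 = -6.
X_3 = 3*X_1 + 3*X_2 + 2  [with X_1=4, X_2=0]  = 14
X_4 = X_1 - 2*X_2 + 2*X_3  [with X_1=4, X_2=0, X_3=14]  = 32
X_7 = X_5 - X_3 - 2*X_1  [with X_5=-6, X_3=14, X_1=4]  = -28
X_8 = X_7*X_4  [with X_7=-28, X_4=32]  = -896
Without intervention: X_3 = 3*X_1 + 3*X_2 + 2  [with X_1=4, X_2=0]  = 14; X_4 = X_1 - 2*X_2 + 2*X_3  [with X_1=4, X_2=0, X_3=14]  = 32; X_5 = -2*X_1 + X_4 + 4  [with X_1=4, X_4=32]  = 28; X_7 = X_5 - X_3 - 2*X_1  [with X_5=28, X_3=14, X_1=4]  = 6; X_8 = X_7*X_4  [with X_7=6, X_4=32]  = 192.
Change = -896 − 192 = -1088.

-1088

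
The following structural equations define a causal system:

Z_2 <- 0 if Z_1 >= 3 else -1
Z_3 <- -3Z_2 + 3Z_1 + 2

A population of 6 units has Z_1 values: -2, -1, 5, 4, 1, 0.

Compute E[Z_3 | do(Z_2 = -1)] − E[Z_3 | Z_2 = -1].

5

do(Z_2=-1) breaks Z_2's dependence on Z_1. With Z_2=-1 fixed, Z_3 across the units is -1, 2, 20, 17, 8, 5, mean 8.5.
Conditioning on Z_2=-1 selects the 4 unit(s) with Z_1 ∈ {-2, -1, 1, 0}. Their Z_3 values: -1, 2, 8, 5. Mean = 3.5.
Difference = 8.5 − 3.5 = 5.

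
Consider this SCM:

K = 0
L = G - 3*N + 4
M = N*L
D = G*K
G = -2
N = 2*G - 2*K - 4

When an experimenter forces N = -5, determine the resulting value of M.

The intervention breaks the incoming arrows to N: N = 2*G - 2*K - 4 no longer applies, and N = -5.
L = G - 3*N + 4  [with G=-2, N=-5]  = 17
M = N*L  [with N=-5, L=17]  = -85

-85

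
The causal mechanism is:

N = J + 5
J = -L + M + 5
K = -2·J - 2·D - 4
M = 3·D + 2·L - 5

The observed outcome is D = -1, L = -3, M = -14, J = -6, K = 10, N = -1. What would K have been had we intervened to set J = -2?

2

Intervening sets J = -2 and removes its equation (J = -L + M + 5).
K = -2·J - 2·D - 4  [with J=-2, D=-1]  = 2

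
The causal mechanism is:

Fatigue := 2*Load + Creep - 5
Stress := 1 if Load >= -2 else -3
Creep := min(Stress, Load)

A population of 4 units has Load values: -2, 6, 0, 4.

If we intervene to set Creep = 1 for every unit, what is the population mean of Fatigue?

0

Under do(Creep=1), Creep's equation is replaced by Creep=1 for every unit. Per-unit Fatigue: -8, 8, -4, 4. Mean = 0.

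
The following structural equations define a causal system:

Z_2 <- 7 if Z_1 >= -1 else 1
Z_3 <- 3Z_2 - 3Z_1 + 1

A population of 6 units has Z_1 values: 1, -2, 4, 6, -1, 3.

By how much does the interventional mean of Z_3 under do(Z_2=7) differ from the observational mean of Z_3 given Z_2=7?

do(Z_2=7) breaks Z_2's dependence on Z_1. With Z_2=7 fixed, Z_3 across the units is 19, 28, 10, 4, 25, 13, mean 16.5.
Conditioning on Z_2=7 selects the 5 unit(s) with Z_1 ∈ {1, 4, 6, -1, 3}. Their Z_3 values: 19, 10, 4, 25, 13. Mean = 14.2.
Difference = 16.5 − 14.2 = 2.3.

2.3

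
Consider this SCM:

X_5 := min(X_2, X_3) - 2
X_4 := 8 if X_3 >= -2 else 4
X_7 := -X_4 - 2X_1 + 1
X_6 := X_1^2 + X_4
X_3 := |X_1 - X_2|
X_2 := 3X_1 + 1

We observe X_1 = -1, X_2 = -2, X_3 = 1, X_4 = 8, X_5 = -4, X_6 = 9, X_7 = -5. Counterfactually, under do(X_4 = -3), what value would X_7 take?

The intervention breaks the incoming arrows to X_4: X_4 := 8 if X_3 >= -2 else 4 no longer applies, and X_4 = -3.
X_7 = -X_4 - 2X_1 + 1  [with X_4=-3, X_1=-1]  = 6

6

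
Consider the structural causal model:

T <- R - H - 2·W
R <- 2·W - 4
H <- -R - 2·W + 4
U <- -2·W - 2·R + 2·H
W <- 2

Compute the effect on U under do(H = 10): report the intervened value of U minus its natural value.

The intervention breaks the incoming arrows to H: H <- -R - 2·W + 4 no longer applies, and H = 10.
R = 2·W - 4  [with W=2]  = 0
U = -2·W - 2·R + 2·H  [with W=2, R=0, H=10]  = 16
Without intervention: R = 2·W - 4  [with W=2]  = 0; H = -R - 2·W + 4  [with R=0, W=2]  = 0; U = -2·W - 2·R + 2·H  [with W=2, R=0, H=0]  = -4.
Change = 16 − (-4) = 20.

20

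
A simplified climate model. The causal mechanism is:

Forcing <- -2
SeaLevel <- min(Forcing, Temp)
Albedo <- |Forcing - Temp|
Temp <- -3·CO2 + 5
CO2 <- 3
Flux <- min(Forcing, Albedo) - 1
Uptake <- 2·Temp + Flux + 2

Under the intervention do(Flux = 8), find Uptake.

2

Intervening sets Flux = 8 and removes its equation (Flux <- min(Forcing, Albedo) - 1).
Temp = -3·CO2 + 5  [with CO2=3]  = -4
Uptake = 2·Temp + Flux + 2  [with Temp=-4, Flux=8]  = 2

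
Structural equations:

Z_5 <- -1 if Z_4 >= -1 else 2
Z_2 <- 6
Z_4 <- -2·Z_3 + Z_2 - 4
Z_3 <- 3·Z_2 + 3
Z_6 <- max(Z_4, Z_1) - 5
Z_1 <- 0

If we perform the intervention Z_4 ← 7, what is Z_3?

21

Under do(Z_4=7), the mechanism Z_4 <- -2·Z_3 + Z_2 - 4 is discarded; Z_4 is fixed at 7.
Since Z_3 is not a descendant of the intervened variable, it is unaffected.
Z_3 = 3·Z_2 + 3  [with Z_2=6]  = 21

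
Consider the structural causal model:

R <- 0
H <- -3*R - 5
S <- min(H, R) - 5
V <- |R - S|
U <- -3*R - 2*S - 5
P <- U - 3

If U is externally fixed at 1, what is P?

-2

The intervention breaks the incoming arrows to U: U <- -3*R - 2*S - 5 no longer applies, and U = 1.
P = U - 3  [with U=1]  = -2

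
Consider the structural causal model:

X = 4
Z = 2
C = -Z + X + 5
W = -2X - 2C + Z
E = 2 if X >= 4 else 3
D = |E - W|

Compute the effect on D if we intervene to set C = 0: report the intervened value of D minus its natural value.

The intervention breaks the incoming arrows to C: C = -Z + X + 5 no longer applies, and C = 0.
W = -2X - 2C + Z  [with X=4, C=0, Z=2]  = -6
E = 2 if X >= 4 else 3  [with X=4]  = 2
D = |E - W|  [with E=2, W=-6]  = 8
Without intervention: C = -Z + X + 5  [with Z=2, X=4]  = 7; W = -2X - 2C + Z  [with X=4, C=7, Z=2]  = -20; E = 2 if X >= 4 else 3  [with X=4]  = 2; D = |E - W|  [with E=2, W=-20]  = 22.
Change = 8 − 22 = -14.

-14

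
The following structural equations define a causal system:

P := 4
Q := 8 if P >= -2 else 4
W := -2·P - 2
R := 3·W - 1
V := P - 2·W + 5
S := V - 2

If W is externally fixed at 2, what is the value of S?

3

The intervention breaks the incoming arrows to W: W := -2·P - 2 no longer applies, and W = 2.
V = P - 2·W + 5  [with P=4, W=2]  = 5
S = V - 2  [with V=5]  = 3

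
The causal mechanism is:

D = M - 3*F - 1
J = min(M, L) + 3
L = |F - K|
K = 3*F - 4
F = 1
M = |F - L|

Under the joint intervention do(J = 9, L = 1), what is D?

The joint intervention fixes J = 9, L = 1, removing each variable's own equation.
M = |F - L|  [with F=1, L=1]  = 0
D = M - 3*F - 1  [with M=0, F=1]  = -4

-4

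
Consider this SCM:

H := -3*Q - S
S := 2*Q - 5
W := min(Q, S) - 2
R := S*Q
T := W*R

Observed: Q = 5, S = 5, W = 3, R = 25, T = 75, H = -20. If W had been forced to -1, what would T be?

do(W=-1) replaces the equation W := min(Q, S) - 2 with the constant W = -1.
S = 2*Q - 5  [with Q=5]  = 5
R = S*Q  [with S=5, Q=5]  = 25
T = W*R  [with W=-1, R=25]  = -25

-25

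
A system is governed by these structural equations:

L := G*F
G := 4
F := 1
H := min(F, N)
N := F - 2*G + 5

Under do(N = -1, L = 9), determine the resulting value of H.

-1

The joint intervention fixes N = -1, L = 9, removing each variable's own equation.
H = min(F, N)  [with F=1, N=-1]  = -1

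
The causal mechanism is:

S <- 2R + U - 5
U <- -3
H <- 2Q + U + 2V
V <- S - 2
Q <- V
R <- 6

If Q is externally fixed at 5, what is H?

11

The intervention breaks the incoming arrows to Q: Q <- V no longer applies, and Q = 5.
S = 2R + U - 5  [with R=6, U=-3]  = 4
V = S - 2  [with S=4]  = 2
H = 2Q + U + 2V  [with Q=5, U=-3, V=2]  = 11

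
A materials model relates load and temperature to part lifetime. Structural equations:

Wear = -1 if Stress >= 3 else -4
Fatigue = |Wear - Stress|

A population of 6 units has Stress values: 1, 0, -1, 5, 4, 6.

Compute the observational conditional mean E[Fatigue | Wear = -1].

Conditioning on Wear=-1 selects the 3 unit(s) with Stress ∈ {5, 4, 6}. Their Fatigue values: 6, 5, 7. Mean = 6.

6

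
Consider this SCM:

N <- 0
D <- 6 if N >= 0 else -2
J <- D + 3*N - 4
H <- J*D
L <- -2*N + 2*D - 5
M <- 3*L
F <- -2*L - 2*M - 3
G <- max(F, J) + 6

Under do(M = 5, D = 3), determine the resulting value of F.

Setting M = 5, D = 3 by intervention discards those variables' equations.
L = -2*N + 2*D - 5  [with N=0, D=3]  = 1
F = -2*L - 2*M - 3  [with L=1, M=5]  = -15

-15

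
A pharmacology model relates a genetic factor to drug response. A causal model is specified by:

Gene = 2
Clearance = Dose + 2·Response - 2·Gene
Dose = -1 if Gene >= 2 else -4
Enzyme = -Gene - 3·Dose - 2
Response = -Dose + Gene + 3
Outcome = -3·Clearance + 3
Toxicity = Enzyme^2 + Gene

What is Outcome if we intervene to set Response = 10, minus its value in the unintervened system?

The intervention breaks the incoming arrows to Response: Response = -Dose + Gene + 3 no longer applies, and Response = 10.
Dose = -1 if Gene >= 2 else -4  [with Gene=2]  = -1
Clearance = Dose + 2·Response - 2·Gene  [with Dose=-1, Response=10, Gene=2]  = 15
Outcome = -3·Clearance + 3  [with Clearance=15]  = -42
Without intervention: Dose = -1 if Gene >= 2 else -4  [with Gene=2]  = -1; Response = -Dose + Gene + 3  [with Dose=-1, Gene=2]  = 6; Clearance = Dose + 2·Response - 2·Gene  [with Dose=-1, Response=6, Gene=2]  = 7; Outcome = -3·Clearance + 3  [with Clearance=7]  = -18.
Change = -42 − (-18) = -24.

-24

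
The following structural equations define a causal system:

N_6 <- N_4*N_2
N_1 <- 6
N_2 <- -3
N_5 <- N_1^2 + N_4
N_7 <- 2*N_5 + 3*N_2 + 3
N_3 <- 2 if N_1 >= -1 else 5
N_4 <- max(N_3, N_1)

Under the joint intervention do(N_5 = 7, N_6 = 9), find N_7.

8

Under do(N_5 = 7, N_6 = 9), each intervened variable's structural equation is replaced by its fixed value.
N_7 = 2*N_5 + 3*N_2 + 3  [with N_5=7, N_2=-3]  = 8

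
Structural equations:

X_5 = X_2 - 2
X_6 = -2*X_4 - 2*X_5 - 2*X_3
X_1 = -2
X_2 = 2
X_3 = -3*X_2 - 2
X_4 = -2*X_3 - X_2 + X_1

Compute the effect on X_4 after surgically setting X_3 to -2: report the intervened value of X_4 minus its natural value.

The intervention breaks the incoming arrows to X_3: X_3 = -3*X_2 - 2 no longer applies, and X_3 = -2.
X_4 = -2*X_3 - X_2 + X_1  [with X_3=-2, X_2=2, X_1=-2]  = 0
Without intervention: X_3 = -3*X_2 - 2  [with X_2=2]  = -8; X_4 = -2*X_3 - X_2 + X_1  [with X_3=-8, X_2=2, X_1=-2]  = 12.
Change = 0 − 12 = -12.

-12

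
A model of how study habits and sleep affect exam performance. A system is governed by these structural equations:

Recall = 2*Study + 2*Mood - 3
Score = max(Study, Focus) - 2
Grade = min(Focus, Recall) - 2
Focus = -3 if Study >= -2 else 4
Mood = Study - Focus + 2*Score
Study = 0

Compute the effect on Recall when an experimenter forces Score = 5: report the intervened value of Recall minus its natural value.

do(Score=5) replaces the equation Score = max(Study, Focus) - 2 with the constant Score = 5.
Focus = -3 if Study >= -2 else 4  [with Study=0]  = -3
Mood = Study - Focus + 2*Score  [with Study=0, Focus=-3, Score=5]  = 13
Recall = 2*Study + 2*Mood - 3  [with Study=0, Mood=13]  = 23
Without intervention: Focus = -3 if Study >= -2 else 4  [with Study=0]  = -3; Score = max(Study, Focus) - 2  [with Study=0, Focus=-3]  = -2; Mood = Study - Focus + 2*Score  [with Study=0, Focus=-3, Score=-2]  = -1; Recall = 2*Study + 2*Mood - 3  [with Study=0, Mood=-1]  = -5.
Change = 23 − (-5) = 28.

28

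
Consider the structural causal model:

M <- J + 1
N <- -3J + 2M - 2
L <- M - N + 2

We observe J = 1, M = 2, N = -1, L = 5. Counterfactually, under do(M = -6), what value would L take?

Under do(M=-6), the mechanism M <- J + 1 is discarded; M is fixed at -6.
N = -3J + 2M - 2  [with J=1, M=-6]  = -17
L = M - N + 2  [with M=-6, N=-17]  = 13

13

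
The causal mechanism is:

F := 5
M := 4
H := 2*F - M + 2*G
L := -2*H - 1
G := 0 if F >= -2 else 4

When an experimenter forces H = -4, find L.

Intervening sets H = -4 and removes its equation (H := 2*F - M + 2*G).
L = -2*H - 1  [with H=-4]  = 7

7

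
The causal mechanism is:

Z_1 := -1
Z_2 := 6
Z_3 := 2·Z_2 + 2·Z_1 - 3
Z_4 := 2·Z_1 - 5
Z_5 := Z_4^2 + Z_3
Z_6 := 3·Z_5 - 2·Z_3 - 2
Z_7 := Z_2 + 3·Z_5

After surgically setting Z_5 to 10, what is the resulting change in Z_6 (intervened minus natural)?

The intervention breaks the incoming arrows to Z_5: Z_5 := Z_4^2 + Z_3 no longer applies, and Z_5 = 10.
Z_3 = 2·Z_2 + 2·Z_1 - 3  [with Z_2=6, Z_1=-1]  = 7
Z_6 = 3·Z_5 - 2·Z_3 - 2  [with Z_5=10, Z_3=7]  = 14
Without intervention: Z_3 = 2·Z_2 + 2·Z_1 - 3  [with Z_2=6, Z_1=-1]  = 7; Z_4 = 2·Z_1 - 5  [with Z_1=-1]  = -7; Z_5 = Z_4^2 + Z_3  [with Z_4=-7, Z_3=7]  = 56; Z_6 = 3·Z_5 - 2·Z_3 - 2  [with Z_5=56, Z_3=7]  = 152.
Change = 14 − 152 = -138.

-138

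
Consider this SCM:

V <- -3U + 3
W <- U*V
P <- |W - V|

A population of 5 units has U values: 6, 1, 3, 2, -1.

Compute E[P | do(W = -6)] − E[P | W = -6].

-1.5

Every unit gets W=-6 under the intervention. P values become 9, 6, 0, 3, 12; E[P|do(W=-6)] = 6.
Observing W=-6 restricts to units where W's equation naturally yields -6: U ∈ {2, -1}. In that subpopulation P = 3, 12, mean 7.5.
Difference = 6 − 7.5 = -1.5.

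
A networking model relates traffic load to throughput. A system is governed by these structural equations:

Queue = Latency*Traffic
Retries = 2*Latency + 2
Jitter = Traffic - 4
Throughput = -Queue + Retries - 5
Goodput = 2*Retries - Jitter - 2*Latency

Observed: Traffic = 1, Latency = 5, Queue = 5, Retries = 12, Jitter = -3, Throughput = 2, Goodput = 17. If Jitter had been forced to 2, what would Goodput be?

12

Under do(Jitter=2), the mechanism Jitter = Traffic - 4 is discarded; Jitter is fixed at 2.
Retries = 2*Latency + 2  [with Latency=5]  = 12
Goodput = 2*Retries - Jitter - 2*Latency  [with Retries=12, Jitter=2, Latency=5]  = 12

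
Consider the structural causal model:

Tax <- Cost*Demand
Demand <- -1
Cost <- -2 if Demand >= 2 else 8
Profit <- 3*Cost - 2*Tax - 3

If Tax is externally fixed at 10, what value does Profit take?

1

The intervention breaks the incoming arrows to Tax: Tax <- Cost*Demand no longer applies, and Tax = 10.
Cost = -2 if Demand >= 2 else 8  [with Demand=-1]  = 8
Profit = 3*Cost - 2*Tax - 3  [with Cost=8, Tax=10]  = 1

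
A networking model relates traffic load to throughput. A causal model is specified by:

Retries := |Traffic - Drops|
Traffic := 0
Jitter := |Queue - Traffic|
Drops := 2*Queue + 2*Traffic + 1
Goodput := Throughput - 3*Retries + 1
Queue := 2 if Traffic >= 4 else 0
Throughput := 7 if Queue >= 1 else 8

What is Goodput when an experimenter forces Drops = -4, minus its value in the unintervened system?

-9

The intervention breaks the incoming arrows to Drops: Drops := 2*Queue + 2*Traffic + 1 no longer applies, and Drops = -4.
Queue = 2 if Traffic >= 4 else 0  [with Traffic=0]  = 0
Retries = |Traffic - Drops|  [with Traffic=0, Drops=-4]  = 4
Throughput = 7 if Queue >= 1 else 8  [with Queue=0]  = 8
Goodput = Throughput - 3*Retries + 1  [with Throughput=8, Retries=4]  = -3
Without intervention: Queue = 2 if Traffic >= 4 else 0  [with Traffic=0]  = 0; Drops = 2*Queue + 2*Traffic + 1  [with Queue=0, Traffic=0]  = 1; Retries = |Traffic - Drops|  [with Traffic=0, Drops=1]  = 1; Throughput = 7 if Queue >= 1 else 8  [with Queue=0]  = 8; Goodput = Throughput - 3*Retries + 1  [with Throughput=8, Retries=1]  = 6.
Change = -3 − 6 = -9.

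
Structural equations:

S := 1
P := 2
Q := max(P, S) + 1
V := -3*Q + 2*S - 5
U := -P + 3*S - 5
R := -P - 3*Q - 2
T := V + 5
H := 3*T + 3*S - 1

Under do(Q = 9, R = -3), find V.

Setting Q = 9, R = -3 by intervention discards those variables' equations.
V = -3*Q + 2*S - 5  [with Q=9, S=1]  = -30

-30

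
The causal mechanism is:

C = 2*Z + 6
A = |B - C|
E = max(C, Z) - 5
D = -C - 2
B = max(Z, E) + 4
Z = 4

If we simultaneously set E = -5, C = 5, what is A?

3

Setting E = -5, C = 5 by intervention discards those variables' equations.
B = max(Z, E) + 4  [with Z=4, E=-5]  = 8
A = |B - C|  [with B=8, C=5]  = 3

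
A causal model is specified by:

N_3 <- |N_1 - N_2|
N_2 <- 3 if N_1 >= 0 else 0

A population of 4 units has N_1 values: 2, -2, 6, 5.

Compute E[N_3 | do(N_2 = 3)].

do(N_2=3) breaks N_2's dependence on N_1. With N_2=3 fixed, N_3 across the units is 1, 5, 3, 2, mean 2.75.

2.75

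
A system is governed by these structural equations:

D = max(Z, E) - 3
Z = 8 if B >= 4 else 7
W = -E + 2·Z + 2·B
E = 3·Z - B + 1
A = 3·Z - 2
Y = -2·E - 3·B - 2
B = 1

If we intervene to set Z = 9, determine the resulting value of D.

Under do(Z=9), the mechanism Z = 8 if B >= 4 else 7 is discarded; Z is fixed at 9.
E = 3·Z - B + 1  [with Z=9, B=1]  = 27
D = max(Z, E) - 3  [with Z=9, E=27]  = 24

24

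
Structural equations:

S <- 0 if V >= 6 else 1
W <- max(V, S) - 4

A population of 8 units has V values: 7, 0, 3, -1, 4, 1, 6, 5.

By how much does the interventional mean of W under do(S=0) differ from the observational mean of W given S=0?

Every unit gets S=0 under the intervention. W values become 3, -4, -1, -4, 0, -3, 2, 1; E[W|do(S=0)] = -0.75.
E[W|S=0] averages over only the 2 units with S=0 (V = 7, 6): W = 3, 2, mean 2.5.
Difference = -0.75 − 2.5 = -3.25.

-3.25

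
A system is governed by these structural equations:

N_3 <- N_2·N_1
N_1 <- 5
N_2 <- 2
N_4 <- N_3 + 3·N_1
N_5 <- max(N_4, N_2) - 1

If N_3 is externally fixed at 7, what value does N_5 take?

21

do(N_3=7) replaces the equation N_3 <- N_2·N_1 with the constant N_3 = 7.
N_4 = N_3 + 3·N_1  [with N_3=7, N_1=5]  = 22
N_5 = max(N_4, N_2) - 1  [with N_4=22, N_2=2]  = 21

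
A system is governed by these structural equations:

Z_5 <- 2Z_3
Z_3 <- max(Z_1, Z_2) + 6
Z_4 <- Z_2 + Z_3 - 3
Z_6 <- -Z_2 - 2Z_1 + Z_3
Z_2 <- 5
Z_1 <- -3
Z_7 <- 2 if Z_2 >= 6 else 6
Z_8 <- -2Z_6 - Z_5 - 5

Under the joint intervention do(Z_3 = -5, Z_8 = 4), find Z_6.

Under do(Z_3 = -5, Z_8 = 4), each intervened variable's structural equation is replaced by its fixed value.
Z_6 = -Z_2 - 2Z_1 + Z_3  [with Z_2=5, Z_1=-3, Z_3=-5]  = -4

-4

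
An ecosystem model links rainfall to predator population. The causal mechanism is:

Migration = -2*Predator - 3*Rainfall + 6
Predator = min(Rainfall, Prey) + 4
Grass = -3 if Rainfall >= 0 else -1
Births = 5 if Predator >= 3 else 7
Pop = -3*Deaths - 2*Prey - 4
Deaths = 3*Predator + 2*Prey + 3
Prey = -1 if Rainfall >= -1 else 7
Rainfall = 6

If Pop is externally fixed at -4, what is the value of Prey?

-1

Under do(Pop=-4), the mechanism Pop = -3*Deaths - 2*Prey - 4 is discarded; Pop is fixed at -4.
No directed path runs from Pop to Prey, so Prey keeps its natural value.
Prey = -1 if Rainfall >= -1 else 7  [with Rainfall=6]  = -1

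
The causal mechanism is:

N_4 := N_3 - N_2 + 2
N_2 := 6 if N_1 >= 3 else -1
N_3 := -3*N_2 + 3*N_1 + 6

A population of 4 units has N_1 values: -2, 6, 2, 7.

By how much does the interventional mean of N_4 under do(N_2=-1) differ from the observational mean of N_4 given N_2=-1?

9.75

do(N_2=-1) breaks N_2's dependence on N_1. With N_2=-1 fixed, N_4 across the units is 6, 30, 18, 33, mean 21.75.
E[N_4|N_2=-1] averages over only the 2 units with N_2=-1 (N_1 = -2, 2): N_4 = 6, 18, mean 12.
Difference = 21.75 − 12 = 9.75.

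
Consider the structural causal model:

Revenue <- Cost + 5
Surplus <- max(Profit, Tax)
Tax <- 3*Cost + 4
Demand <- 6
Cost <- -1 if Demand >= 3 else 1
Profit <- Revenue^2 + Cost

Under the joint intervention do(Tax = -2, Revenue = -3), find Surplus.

The joint intervention fixes Tax = -2, Revenue = -3, removing each variable's own equation.
Cost = -1 if Demand >= 3 else 1  [with Demand=6]  = -1
Profit = Revenue^2 + Cost  [with Revenue=-3, Cost=-1]  = 8
Surplus = max(Profit, Tax)  [with Profit=8, Tax=-2]  = 8

8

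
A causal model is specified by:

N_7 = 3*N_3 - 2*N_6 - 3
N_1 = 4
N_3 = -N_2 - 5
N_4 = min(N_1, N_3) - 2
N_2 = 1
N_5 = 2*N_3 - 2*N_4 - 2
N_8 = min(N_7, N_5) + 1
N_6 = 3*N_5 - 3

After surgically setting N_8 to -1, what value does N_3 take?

-6

Under do(N_8=-1), the mechanism N_8 = min(N_7, N_5) + 1 is discarded; N_8 is fixed at -1.
No directed path runs from N_8 to N_3, so N_3 keeps its natural value.
N_3 = -N_2 - 5  [with N_2=1]  = -6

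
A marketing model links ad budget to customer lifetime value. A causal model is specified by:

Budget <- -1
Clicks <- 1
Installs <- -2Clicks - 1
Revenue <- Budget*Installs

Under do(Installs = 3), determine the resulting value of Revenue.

-3

The intervention breaks the incoming arrows to Installs: Installs <- -2Clicks - 1 no longer applies, and Installs = 3.
Revenue = Budget*Installs  [with Budget=-1, Installs=3]  = -3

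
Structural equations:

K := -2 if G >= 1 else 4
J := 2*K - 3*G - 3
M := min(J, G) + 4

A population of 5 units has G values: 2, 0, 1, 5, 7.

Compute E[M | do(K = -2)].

Under do(K=-2), K's equation is replaced by K=-2 for every unit. Per-unit M: -9, -3, -6, -18, -24. Mean = -12.

-12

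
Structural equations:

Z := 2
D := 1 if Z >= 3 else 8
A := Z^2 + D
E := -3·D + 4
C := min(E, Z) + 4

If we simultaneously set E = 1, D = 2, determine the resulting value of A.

Setting E = 1, D = 2 by intervention discards those variables' equations.
A = Z^2 + D  [with Z=2, D=2]  = 6

6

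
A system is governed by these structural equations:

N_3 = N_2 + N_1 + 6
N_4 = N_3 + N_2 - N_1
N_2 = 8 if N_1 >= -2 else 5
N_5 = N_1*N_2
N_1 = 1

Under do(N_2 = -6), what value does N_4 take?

Under do(N_2=-6), the mechanism N_2 = 8 if N_1 >= -2 else 5 is discarded; N_2 is fixed at -6.
N_3 = N_2 + N_1 + 6  [with N_2=-6, N_1=1]  = 1
N_4 = N_3 + N_2 - N_1  [with N_3=1, N_2=-6, N_1=1]  = -6

-6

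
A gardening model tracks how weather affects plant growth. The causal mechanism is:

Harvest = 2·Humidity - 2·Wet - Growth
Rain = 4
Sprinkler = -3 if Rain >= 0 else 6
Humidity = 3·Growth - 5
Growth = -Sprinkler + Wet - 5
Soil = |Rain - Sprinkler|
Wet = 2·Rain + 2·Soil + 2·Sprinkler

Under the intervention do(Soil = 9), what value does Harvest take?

The intervention breaks the incoming arrows to Soil: Soil = |Rain - Sprinkler| no longer applies, and Soil = 9.
Sprinkler = -3 if Rain >= 0 else 6  [with Rain=4]  = -3
Wet = 2·Rain + 2·Soil + 2·Sprinkler  [with Rain=4, Soil=9, Sprinkler=-3]  = 20
Growth = -Sprinkler + Wet - 5  [with Sprinkler=-3, Wet=20]  = 18
Humidity = 3·Growth - 5  [with Growth=18]  = 49
Harvest = 2·Humidity - 2·Wet - Growth  [with Humidity=49, Wet=20, Growth=18]  = 40

40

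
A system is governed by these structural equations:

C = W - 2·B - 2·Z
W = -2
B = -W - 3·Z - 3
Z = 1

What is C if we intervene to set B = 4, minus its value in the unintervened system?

-16

The intervention breaks the incoming arrows to B: B = -W - 3·Z - 3 no longer applies, and B = 4.
C = W - 2·B - 2·Z  [with W=-2, B=4, Z=1]  = -12
Without intervention: B = -W - 3·Z - 3  [with W=-2, Z=1]  = -4; C = W - 2·B - 2·Z  [with W=-2, B=-4, Z=1]  = 4.
Change = -12 − 4 = -16.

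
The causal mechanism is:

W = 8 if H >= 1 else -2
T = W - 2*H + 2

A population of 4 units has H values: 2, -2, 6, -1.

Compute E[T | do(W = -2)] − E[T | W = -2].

-5.5

Under do(W=-2), W's equation is replaced by W=-2 for every unit. Per-unit T: -4, 4, -12, 2. Mean = -2.5.
E[T|W=-2] averages over only the 2 units with W=-2 (H = -2, -1): T = 4, 2, mean 3.
Difference = -2.5 − 3 = -5.5.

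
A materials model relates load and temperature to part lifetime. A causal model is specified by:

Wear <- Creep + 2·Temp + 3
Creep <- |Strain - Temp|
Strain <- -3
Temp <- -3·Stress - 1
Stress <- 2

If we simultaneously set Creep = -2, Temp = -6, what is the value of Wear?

-11

The joint intervention fixes Creep = -2, Temp = -6, removing each variable's own equation.
Wear = Creep + 2·Temp + 3  [with Creep=-2, Temp=-6]  = -11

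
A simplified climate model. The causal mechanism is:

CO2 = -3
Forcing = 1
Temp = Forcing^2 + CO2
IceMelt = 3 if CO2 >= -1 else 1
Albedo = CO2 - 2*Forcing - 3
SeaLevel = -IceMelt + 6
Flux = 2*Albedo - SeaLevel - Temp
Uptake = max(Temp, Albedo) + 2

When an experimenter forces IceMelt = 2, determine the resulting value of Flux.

The intervention breaks the incoming arrows to IceMelt: IceMelt = 3 if CO2 >= -1 else 1 no longer applies, and IceMelt = 2.
Temp = Forcing^2 + CO2  [with Forcing=1, CO2=-3]  = -2
Albedo = CO2 - 2*Forcing - 3  [with CO2=-3, Forcing=1]  = -8
SeaLevel = -IceMelt + 6  [with IceMelt=2]  = 4
Flux = 2*Albedo - SeaLevel - Temp  [with Albedo=-8, SeaLevel=4, Temp=-2]  = -18

-18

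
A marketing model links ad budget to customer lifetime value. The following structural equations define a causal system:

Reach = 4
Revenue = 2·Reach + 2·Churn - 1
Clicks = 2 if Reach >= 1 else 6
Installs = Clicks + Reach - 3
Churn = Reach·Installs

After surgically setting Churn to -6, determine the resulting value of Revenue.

-5

Intervening sets Churn = -6 and removes its equation (Churn = Reach·Installs).
Revenue = 2·Reach + 2·Churn - 1  [with Reach=4, Churn=-6]  = -5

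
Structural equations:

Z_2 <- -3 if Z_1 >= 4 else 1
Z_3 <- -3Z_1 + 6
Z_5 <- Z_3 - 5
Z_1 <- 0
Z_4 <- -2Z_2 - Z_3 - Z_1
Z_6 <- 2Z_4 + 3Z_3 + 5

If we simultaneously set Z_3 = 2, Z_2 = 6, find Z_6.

-17

Setting Z_3 = 2, Z_2 = 6 by intervention discards those variables' equations.
Z_4 = -2Z_2 - Z_3 - Z_1  [with Z_2=6, Z_3=2, Z_1=0]  = -14
Z_6 = 2Z_4 + 3Z_3 + 5  [with Z_4=-14, Z_3=2]  = -17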